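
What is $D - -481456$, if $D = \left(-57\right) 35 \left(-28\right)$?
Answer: $537316$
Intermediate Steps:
$D = 55860$ ($D = \left(-1995\right) \left(-28\right) = 55860$)
$D - -481456 = 55860 - -481456 = 55860 + 481456 = 537316$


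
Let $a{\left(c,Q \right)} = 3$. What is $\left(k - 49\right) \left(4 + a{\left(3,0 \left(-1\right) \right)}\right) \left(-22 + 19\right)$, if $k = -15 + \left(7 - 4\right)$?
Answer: $1281$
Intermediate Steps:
$k = -12$ ($k = -15 + 3 = -12$)
$\left(k - 49\right) \left(4 + a{\left(3,0 \left(-1\right) \right)}\right) \left(-22 + 19\right) = \left(-12 - 49\right) \left(4 + 3\right) \left(-22 + 19\right) = - 61 \cdot 7 \left(-3\right) = \left(-61\right) \left(-21\right) = 1281$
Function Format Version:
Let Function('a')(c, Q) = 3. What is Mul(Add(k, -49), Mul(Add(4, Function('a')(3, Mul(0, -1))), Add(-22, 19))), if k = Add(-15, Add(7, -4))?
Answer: 1281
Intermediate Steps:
k = -12 (k = Add(-15, 3) = -12)
Mul(Add(k, -49), Mul(Add(4, Function('a')(3, Mul(0, -1))), Add(-22, 19))) = Mul(Add(-12, -49), Mul(Add(4, 3), Add(-22, 19))) = Mul(-61, Mul(7, -3)) = Mul(-61, -21) = 1281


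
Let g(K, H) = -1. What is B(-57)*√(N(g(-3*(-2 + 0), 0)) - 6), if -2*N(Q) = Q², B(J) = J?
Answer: -57*I*√26/2 ≈ -145.32*I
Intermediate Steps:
N(Q) = -Q²/2
B(-57)*√(N(g(-3*(-2 + 0), 0)) - 6) = -57*√(-½*(-1)² - 6) = -57*√(-½*1 - 6) = -57*√(-½ - 6) = -57*I*√26/2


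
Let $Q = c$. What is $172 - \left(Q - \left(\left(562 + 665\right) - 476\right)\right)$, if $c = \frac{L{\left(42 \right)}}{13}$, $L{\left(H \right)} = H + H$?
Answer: $\frac{11915}{13} \approx 916.54$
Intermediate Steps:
$L{\left(H \right)} = 2 H$
$c = \frac{84}{13}$ ($c = \frac{2 \cdot 42}{13} = 84 \cdot \frac{1}{13} = \frac{84}{13} \approx 6.4615$)
$Q = \frac{84}{13} \approx 6.4615$
$172 - \left(Q - \left(\left(562 + 665\right) - 476\right)\right) = 172 - \left(\frac{84}{13} - \left(\left(562 + 665\right) - 476\right)\right) = 172 - \left(\frac{84}{13} - \left(1227 - 476\right)\right) = 172 - \left(\frac{84}{13} - 751\right) = 172 - - \frac{9679}{13} = 172 + \frac{9679}{13} = \frac{11915}{13}$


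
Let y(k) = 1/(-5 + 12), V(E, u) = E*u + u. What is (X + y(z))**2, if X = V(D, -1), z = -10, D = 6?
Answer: 2304/49 ≈ 47.020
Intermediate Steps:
V(E, u) = u + E*u
y(k) = 1/7
X = -7 (X = -(1 + 6) = -1*7 = -7)
(X + y(z))**2 = (-7 + 1/7)**2 = (-48/7)**2 = 2304/49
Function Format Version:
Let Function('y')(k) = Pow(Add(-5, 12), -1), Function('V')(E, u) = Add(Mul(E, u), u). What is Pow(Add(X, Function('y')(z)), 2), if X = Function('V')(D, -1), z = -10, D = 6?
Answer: Rational(2304, 49) ≈ 47.020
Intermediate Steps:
Function('V')(E, u) = Add(u, Mul(E, u))
Function('y')(k) = Rational(1, 7) (Function('y')(k) = Pow(7, -1) = Rational(1, 7))
X = -7 (X = Mul(-1, Add(1, 6)) = Mul(-1, 7) = -7)
Pow(Add(X, Function('y')(z)), 2) = Pow(Add(-7, Rational(1, 7)), 2) = Pow(Rational(-48, 7), 2) = Rational(2304, 49)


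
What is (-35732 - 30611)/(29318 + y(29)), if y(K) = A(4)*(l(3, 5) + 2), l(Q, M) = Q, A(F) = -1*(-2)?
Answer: -66343/29328 ≈ -2.2621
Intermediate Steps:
A(F) = 2
y(K) = 10 (y(K) = 2*(3 + 2) = 2*5 = 10)
(-35732 - 30611)/(29318 + y(29)) = (-35732 - 30611)/(29318 + 10) = -66343/29328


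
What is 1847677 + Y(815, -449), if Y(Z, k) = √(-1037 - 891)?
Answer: 1847677 + 2*I*√482 ≈ 1.8477e+6 + 43.909*I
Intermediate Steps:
Y(Z, k) = 2*I*√482 (Y(Z, k) = √(-1928) = 2*I*√482)
1847677 + Y(815, -449) = 1847677 + 2*I*√482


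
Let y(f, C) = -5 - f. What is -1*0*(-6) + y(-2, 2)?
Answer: -3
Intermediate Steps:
-1*0*(-6) + y(-2, 2) = -1*0*(-6) + (-5 - 1*(-2)) = 0*(-6) + (-5 + 2) = 0 - 3 = -3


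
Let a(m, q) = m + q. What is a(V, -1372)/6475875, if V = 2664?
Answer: 1292/6475875 ≈ 0.00019951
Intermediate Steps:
a(V, -1372)/6475875 = (2664 - 1372)/6475875 = 1292*(1/6475875) = 1292/6475875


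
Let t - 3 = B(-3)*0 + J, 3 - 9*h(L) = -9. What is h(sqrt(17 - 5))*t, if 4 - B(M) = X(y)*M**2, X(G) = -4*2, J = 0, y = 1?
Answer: 4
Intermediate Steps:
X(G) = -8
B(M) = 4 + 8*M**2 (B(M) = 4 - (-8)*M**2 = 4 + 8*M**2)
h(L) = 4/3 (h(L) = 1/3 - 1/9*(-9) = 1/3 + 1 = 4/3)
t = 3 (t = 3 + ((4 + 8*(-3)**2)*0 + 0) = 3 + ((4 + 8*9)*0 + 0) = 3 + ((4 + 72)*0 + 0) = 3 + (76*0 + 0) = 3 + (0 + 0) = 3 + 0 = 3)
h(sqrt(17 - 5))*t = (4/3)*3 = 4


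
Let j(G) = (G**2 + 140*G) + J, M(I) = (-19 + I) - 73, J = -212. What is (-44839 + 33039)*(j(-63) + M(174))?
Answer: 58775800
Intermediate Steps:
M(I) = -92 + I
j(G) = -212 + G**2 + 140*G (j(G) = (G**2 + 140*G) - 212 = -212 + G**2 + 140*G)
(-44839 + 33039)*(j(-63) + M(174)) = (-44839 + 33039)*((-212 + (-63)**2 + 140*(-63)) + (-92 + 174)) = -11800*((-212 + 3969 - 8820) + 82) = -11800*(-5063 + 82) = -11800*(-4981) = 58775800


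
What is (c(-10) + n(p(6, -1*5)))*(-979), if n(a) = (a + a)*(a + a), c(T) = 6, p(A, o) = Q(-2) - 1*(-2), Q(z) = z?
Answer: -5874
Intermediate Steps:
p(A, o) = 0 (p(A, o) = -2 - 1*(-2) = -2 + 2 = 0)
n(a) = 4*a² (n(a) = (2*a)*(2*a) = 4*a²)
(c(-10) + n(p(6, -1*5)))*(-979) = (6 + 4*0²)*(-979) = (6 + 4*0)*(-979) = (6 + 0)*(-979) = 6*(-979) = -5874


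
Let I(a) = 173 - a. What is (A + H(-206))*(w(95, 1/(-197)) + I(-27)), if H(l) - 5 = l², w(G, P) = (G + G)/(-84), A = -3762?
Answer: 107076365/14 ≈ 7.6483e+6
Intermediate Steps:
w(G, P) = -G/42 (w(G, P) = (2*G)*(-1/84) = -G/42)
H(l) = 5 + l²
(A + H(-206))*(w(95, 1/(-197)) + I(-27)) = (-3762 + (5 + (-206)²))*(-1/42*95 + (173 - 1*(-27))) = (-3762 + (5 + 42436))*(-95/42 + (173 + 27)) = (-3762 + 42441)*(-95/42 + 200) = 38679*(8305/42) = 107076365/14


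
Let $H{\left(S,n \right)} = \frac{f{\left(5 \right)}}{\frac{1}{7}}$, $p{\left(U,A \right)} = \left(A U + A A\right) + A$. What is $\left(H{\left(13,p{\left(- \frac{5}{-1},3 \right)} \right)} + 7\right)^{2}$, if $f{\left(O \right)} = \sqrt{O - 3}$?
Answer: $147 + 98 \sqrt{2} \approx 285.59$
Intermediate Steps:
$p{\left(U,A \right)} = A + A^{2} + A U$ ($p{\left(U,A \right)} = \left(A U + A^{2}\right) + A = \left(A^{2} + A U\right) + A = A + A^{2} + A U$)
$f{\left(O \right)} = \sqrt{-3 + O}$
$H{\left(S,n \right)} = 7 \sqrt{2}$ ($H{\left(S,n \right)} = \frac{\sqrt{-3 + 5}}{\frac{1}{7}} = \sqrt{2} \frac{1}{\frac{1}{7}} = \sqrt{2} \cdot 7 = 7 \sqrt{2}$)
$\left(H{\left(13,p{\left(- \frac{5}{-1},3 \right)} \right)} + 7\right)^{2} = \left(7 \sqrt{2} + 7\right)^{2} = \left(7 + 7 \sqrt{2}\right)^{2}$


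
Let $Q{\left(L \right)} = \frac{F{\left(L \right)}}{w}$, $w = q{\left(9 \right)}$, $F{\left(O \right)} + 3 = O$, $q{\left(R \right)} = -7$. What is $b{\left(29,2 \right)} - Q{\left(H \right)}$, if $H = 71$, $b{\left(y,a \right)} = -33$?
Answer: $- \frac{163}{7} \approx -23.286$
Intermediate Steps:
$F{\left(O \right)} = -3 + O$
$w = -7$
$Q{\left(L \right)} = \frac{3}{7} - \frac{L}{7}$ ($Q{\left(L \right)} = \frac{-3 + L}{-7} = \left(-3 + L\right) \left(- \frac{1}{7}\right) = \frac{3}{7} - \frac{L}{7}$)
$b{\left(29,2 \right)} - Q{\left(H \right)} = -33 - \left(\frac{3}{7} - \frac{71}{7}\right) = -33 - - \frac{68}{7} = -33 + \frac{68}{7} = - \frac{163}{7}$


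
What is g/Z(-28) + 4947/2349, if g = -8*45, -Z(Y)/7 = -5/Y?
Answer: 227153/783 ≈ 290.11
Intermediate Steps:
Z(Y) = 35/Y (Z(Y) = -(-35)/Y = 35/Y)
g = -360
g/Z(-28) + 4947/2349 = -360/(35/(-28)) + 4947/2349 = -360/(35*(-1/28)) + 4947*(1/2349) = -360/(-5/4) + 1649/783 = -360*(-4/5) + 1649/783 = 288 + 1649/783 = 227153/783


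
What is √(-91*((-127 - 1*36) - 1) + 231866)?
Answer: √246790 ≈ 496.78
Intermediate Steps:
√(-91*((-127 - 1*36) - 1) + 231866) = √(-91*((-127 - 36) - 1) + 231866) = √(-91*(-163 - 1) + 231866) = √(-91*(-164) + 231866) = √(14924 + 231866) = √246790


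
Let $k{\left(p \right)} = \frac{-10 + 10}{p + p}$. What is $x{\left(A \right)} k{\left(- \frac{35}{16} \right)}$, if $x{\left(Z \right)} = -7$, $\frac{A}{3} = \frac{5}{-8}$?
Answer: $0$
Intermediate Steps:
$k{\left(p \right)} = 0$ ($k{\left(p \right)} = \frac{0}{2 p} = 0 \frac{1}{2 p} = 0$)
$A = - \frac{15}{8}$ ($A = 3 \frac{5}{-8} = 3 \cdot 5 \left(- \frac{1}{8}\right) = 3 \left(- \frac{5}{8}\right) = - \frac{15}{8} \approx -1.875$)
$x{\left(A \right)} k{\left(- \frac{35}{16} \right)} = \left(-7\right) 0 = 0$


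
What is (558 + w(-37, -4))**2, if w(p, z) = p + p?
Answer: 234256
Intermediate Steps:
w(p, z) = 2*p
(558 + w(-37, -4))**2 = (558 + 2*(-37))**2 = (558 - 74)**2 = 484**2 = 234256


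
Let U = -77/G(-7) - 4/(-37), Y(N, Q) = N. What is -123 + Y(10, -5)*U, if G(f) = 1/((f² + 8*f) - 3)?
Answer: 280389/37 ≈ 7578.1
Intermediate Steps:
G(f) = 1/(-3 + f² + 8*f)
U = 28494/37 (U = -77/(1/(-3 + (-7)² + 8*(-7))) - 4/(-37) = -77/(1/(-3 + 49 - 56)) - 4*(-1/37) = -77/(1/(-10)) + 4/37 = -77/(-⅒) + 4/37 = -77*(-10) + 4/37 = 770 + 4/37 = 28494/37 ≈ 770.11)
-123 + Y(10, -5)*U = -123 + 10*(28494/37) = -123 + 284940/37 = 280389/37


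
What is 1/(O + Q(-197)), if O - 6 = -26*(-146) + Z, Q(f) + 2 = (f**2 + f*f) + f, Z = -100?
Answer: 1/81121 ≈ 1.2327e-5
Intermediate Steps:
Q(f) = -2 + f + 2*f**2 (Q(f) = -2 + ((f**2 + f*f) + f) = -2 + ((f**2 + f**2) + f) = -2 + (2*f**2 + f) = -2 + (f + 2*f**2) = -2 + f + 2*f**2)
O = 3702 (O = 6 + (-26*(-146) - 100) = 6 + (3796 - 100) = 6 + 3696 = 3702)
1/(O + Q(-197)) = 1/(3702 + (-2 - 197 + 2*(-197)**2)) = 1/(3702 + (-2 - 197 + 2*38809)) = 1/(3702 + (-2 - 197 + 77618)) = 1/(3702 + 77419) = 1/81121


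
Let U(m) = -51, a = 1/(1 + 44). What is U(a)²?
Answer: 2601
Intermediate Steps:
a = 1/45 ≈ 0.022222
U(a)² = (-51)² = 2601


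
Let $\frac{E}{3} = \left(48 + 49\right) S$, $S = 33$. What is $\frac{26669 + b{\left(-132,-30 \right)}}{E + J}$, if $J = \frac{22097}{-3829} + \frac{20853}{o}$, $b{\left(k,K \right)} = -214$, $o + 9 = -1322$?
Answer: $\frac{134825235545}{48831462353} \approx 2.761$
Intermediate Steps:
$o = -1331$ ($o = -9 - 1322 = -1331$)
$J = - \frac{109257244}{5096399}$ ($J = \frac{22097}{-3829} + \frac{20853}{-1331} = 22097 \left(- \frac{1}{3829}\right) + 20853 \left(- \frac{1}{1331}\right) = - \frac{22097}{3829} - \frac{20853}{1331} = - \frac{109257244}{5096399} \approx -21.438$)
$E = 9603$ ($E = 3 \left(48 + 49\right) 33 = 3 \cdot 97 \cdot 33 = 3 \cdot 3201 = 9603$)
$\frac{26669 + b{\left(-132,-30 \right)}}{E + J} = \frac{26669 - 214}{9603 - \frac{109257244}{5096399}} = \frac{26455}{\frac{48831462353}{5096399}} = 26455 \cdot \frac{5096399}{48831462353} = \frac{134825235545}{48831462353}$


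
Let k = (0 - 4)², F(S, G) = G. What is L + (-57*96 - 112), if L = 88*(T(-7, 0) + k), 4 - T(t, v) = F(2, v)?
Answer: -3824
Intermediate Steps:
T(t, v) = 4 - v
k = 16 (k = (-4)² = 16)
L = 1760 (L = 88*((4 - 1*0) + 16) = 88*((4 + 0) + 16) = 88*(4 + 16) = 88*20 = 1760)
L + (-57*96 - 112) = 1760 + (-57*96 - 112) = 1760 + (-5472 - 112) = 1760 - 5584 = -3824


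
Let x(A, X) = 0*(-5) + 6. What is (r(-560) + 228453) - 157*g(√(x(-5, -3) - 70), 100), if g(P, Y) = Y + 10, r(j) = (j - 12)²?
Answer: 538367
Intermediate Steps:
x(A, X) = 6 (x(A, X) = 0 + 6 = 6)
r(j) = (-12 + j)²
g(P, Y) = 10 + Y
(r(-560) + 228453) - 157*g(√(x(-5, -3) - 70), 100) = ((-12 - 560)² + 228453) - 157*(10 + 100) = ((-572)² + 228453) - 157*110 = (327184 + 228453) - 17270 = 555637 - 17270 = 538367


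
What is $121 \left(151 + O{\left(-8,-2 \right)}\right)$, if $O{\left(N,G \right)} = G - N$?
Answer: $18997$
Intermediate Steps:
$121 \left(151 + O{\left(-8,-2 \right)}\right) = 121 \left(151 - -6\right) = 121 \left(151 + \left(-2 + 8\right)\right) = 121 \left(151 + 6\right) = 121 \cdot 157 = 18997$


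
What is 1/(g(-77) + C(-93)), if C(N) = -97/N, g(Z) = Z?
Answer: -93/7064 ≈ -0.013165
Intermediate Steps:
1/(g(-77) + C(-93)) = 1/(-77 - 97/(-93)) = 1/(-77 - 97*(-1/93)) = 1/(-77 + 97/93) = 1/(-7064/93) = -93/7064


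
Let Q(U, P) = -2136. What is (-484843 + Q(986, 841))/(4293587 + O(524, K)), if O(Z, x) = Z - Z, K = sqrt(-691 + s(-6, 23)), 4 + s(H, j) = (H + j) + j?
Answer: -486979/4293587 ≈ -0.11342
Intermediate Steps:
s(H, j) = -4 + H + 2*j (s(H, j) = -4 + ((H + j) + j) = -4 + (H + 2*j) = -4 + H + 2*j)
K = I*sqrt(655) (K = sqrt(-691 + (-4 - 6 + 2*23)) = sqrt(-691 + (-4 - 6 + 46)) = sqrt(-691 + 36) = sqrt(-655) = I*sqrt(655) ≈ 25.593*I)
O(Z, x) = 0
(-484843 + Q(986, 841))/(4293587 + O(524, K)) = (-484843 - 2136)/(4293587 + 0) = -486979/4293587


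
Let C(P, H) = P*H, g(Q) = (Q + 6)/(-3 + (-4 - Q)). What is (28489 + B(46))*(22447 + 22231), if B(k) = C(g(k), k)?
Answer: 67353201950/53 ≈ 1.2708e+9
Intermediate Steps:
g(Q) = (6 + Q)/(-7 - Q)
C(P, H) = H*P
B(k) = k*(-6 - k)/(7 + k) (B(k) = k*((-6 - k)/(7 + k)) = k*(-6 - k)/(7 + k))
(28489 + B(46))*(22447 + 22231) = (28489 - 1*46*(6 + 46)/(7 + 46))*(22447 + 22231) = (28489 - 1*46*52/53)*44678 = (28489 - 1*46*1/53*52)*44678 = (28489 - 2392/53)*44678 = (1507525/53)*44678 = 67353201950/53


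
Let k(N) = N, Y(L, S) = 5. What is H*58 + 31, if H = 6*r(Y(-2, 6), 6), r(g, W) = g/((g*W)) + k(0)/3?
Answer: 89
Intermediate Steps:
r(g, W) = 1/W (r(g, W) = g/((g*W)) + 0/3 = g/((W*g)) + 0*(⅓) = g*(1/(W*g)) + 0 = 1/W + 0 = 1/W)
H = 1 (H = 6/6 = 6*(⅙) = 1)
H*58 + 31 = 1*58 + 31 = 58 + 31 = 89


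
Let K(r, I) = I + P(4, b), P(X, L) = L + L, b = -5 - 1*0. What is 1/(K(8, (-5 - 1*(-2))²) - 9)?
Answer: -⅒ ≈ -0.10000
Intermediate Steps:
b = -5 (b = -5 + 0 = -5)
P(X, L) = 2*L
K(r, I) = -10 + I (K(r, I) = I + 2*(-5) = I - 10 = -10 + I)
1/(K(8, (-5 - 1*(-2))²) - 9) = 1/((-10 + (-5 - 1*(-2))²) - 9) = 1/((-10 + (-5 + 2)²) - 9) = 1/((-10 + (-3)²) - 9) = 1/((-10 + 9) - 9) = 1/(-1 - 9) = 1/(-10) = -⅒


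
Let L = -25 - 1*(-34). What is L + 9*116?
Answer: 1053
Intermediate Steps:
L = 9 (L = -25 + 34 = 9)
L + 9*116 = 9 + 9*116 = 9 + 1044 = 1053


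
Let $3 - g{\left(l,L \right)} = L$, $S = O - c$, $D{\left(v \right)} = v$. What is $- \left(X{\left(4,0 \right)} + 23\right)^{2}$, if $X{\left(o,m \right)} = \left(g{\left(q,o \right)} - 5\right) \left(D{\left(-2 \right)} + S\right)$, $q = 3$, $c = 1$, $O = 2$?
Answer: $-841$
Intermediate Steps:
$S = 1$ ($S = 2 - 1 = 1$)
$g{\left(l,L \right)} = 3 - L$
$X{\left(o,m \right)} = 2 + o$ ($X{\left(o,m \right)} = \left(\left(3 - o\right) - 5\right) \left(-2 + 1\right) = \left(-2 - o\right) \left(-1\right) = 2 + o$)
$- \left(X{\left(4,0 \right)} + 23\right)^{2} = - \left(\left(2 + 4\right) + 23\right)^{2} = - \left(6 + 23\right)^{2} = - 29^{2} = \left(-1\right) 841 = -841$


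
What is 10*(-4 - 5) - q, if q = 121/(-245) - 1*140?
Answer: 12371/245 ≈ 50.494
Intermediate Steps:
q = -34421/245 (q = 121*(-1/245) - 140 = -121/245 - 140 = -34421/245 ≈ -140.49)
10*(-4 - 5) - q = 10*(-4 - 5) - 1*(-34421/245) = 10*(-9) + 34421/245 = -90 + 34421/245 = 12371/245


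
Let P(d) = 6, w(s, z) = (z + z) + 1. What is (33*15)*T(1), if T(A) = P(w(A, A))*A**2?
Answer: 2970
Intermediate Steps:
w(s, z) = 1 + 2*z (w(s, z) = 2*z + 1 = 1 + 2*z)
T(A) = 6*A**2
(33*15)*T(1) = (33*15)*(6*1**2) = 495*(6*1) = 495*6 = 2970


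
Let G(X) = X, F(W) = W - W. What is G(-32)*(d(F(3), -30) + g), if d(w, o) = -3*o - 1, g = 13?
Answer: -3264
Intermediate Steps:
F(W) = 0
d(w, o) = -1 - 3*o
G(-32)*(d(F(3), -30) + g) = -32*((-1 - 3*(-30)) + 13) = -32*((-1 + 90) + 13) = -32*(89 + 13) = -32*102 = -3264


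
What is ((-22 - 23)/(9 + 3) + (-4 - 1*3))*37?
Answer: -1591/4 ≈ -397.75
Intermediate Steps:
((-22 - 23)/(9 + 3) + (-4 - 1*3))*37 = (-45/12 + (-4 - 3))*37 = (-45*1/12 - 7)*37 = (-15/4 - 7)*37 = -43/4*37 = -1591/4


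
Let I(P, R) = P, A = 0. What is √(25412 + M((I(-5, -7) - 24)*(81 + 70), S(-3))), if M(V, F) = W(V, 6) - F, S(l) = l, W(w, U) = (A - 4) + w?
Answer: 2*√5258 ≈ 145.02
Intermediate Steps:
W(w, U) = -4 + w (W(w, U) = (0 - 4) + w = -4 + w)
M(V, F) = -4 + V - F (M(V, F) = (-4 + V) - F = -4 + V - F)
√(25412 + M((I(-5, -7) - 24)*(81 + 70), S(-3))) = √(25412 + (-4 + (-5 - 24)*(81 + 70) - 1*(-3))) = √(25412 + (-4 - 29*151 + 3)) = √(25412 + (-4 - 4379 + 3)) = √(25412 - 4380) = √21032 = 2*√5258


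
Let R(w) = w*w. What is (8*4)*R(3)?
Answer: 288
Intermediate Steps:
R(w) = w²
(8*4)*R(3) = (8*4)*3² = 32*9 = 288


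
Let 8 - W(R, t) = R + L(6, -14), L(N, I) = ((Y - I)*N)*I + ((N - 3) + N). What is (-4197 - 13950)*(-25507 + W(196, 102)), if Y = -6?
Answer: 454255704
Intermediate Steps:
L(N, I) = -3 + 2*N + I*N*(-6 - I) (L(N, I) = ((-6 - I)*N)*I + ((N - 3) + N) = (N*(-6 - I))*I + ((-3 + N) + N) = I*N*(-6 - I) + (-3 + 2*N) = -3 + 2*N + I*N*(-6 - I))
W(R, t) = 671 - R (W(R, t) = 8 - (R + (-3 + 2*6 - 1*6*(-14)**2 - 6*(-14)*6)) = 8 - (R + (-3 + 12 - 1*6*196 + 504)) = 8 - (R + (-3 + 12 - 1176 + 504)) = 8 - (R - 663) = 8 - (-663 + R) = 8 + (663 - R) = 671 - R)
(-4197 - 13950)*(-25507 + W(196, 102)) = (-4197 - 13950)*(-25507 + (671 - 1*196)) = -18147*(-25507 + (671 - 196)) = -18147*(-25507 + 475) = -18147*(-25032) = 454255704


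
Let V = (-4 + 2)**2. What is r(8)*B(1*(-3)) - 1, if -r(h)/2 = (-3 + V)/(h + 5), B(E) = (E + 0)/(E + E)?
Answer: -14/13 ≈ -1.0769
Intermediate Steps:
B(E) = 1/2 (B(E) = E/((2*E)) = E*(1/(2*E)) = 1/2)
V = 4 (V = (-2)**2 = 4)
r(h) = -2/(5 + h) (r(h) = -2*(-3 + 4)/(h + 5) = -2/(5 + h))
r(8)*B(1*(-3)) - 1 = -2/(5 + 8)*(1/2) - 1 = -2/13*(1/2) - 1 = -2*1/13*(1/2) - 1 = -2/13*1/2 - 1 = -1/13 - 1 = -14/13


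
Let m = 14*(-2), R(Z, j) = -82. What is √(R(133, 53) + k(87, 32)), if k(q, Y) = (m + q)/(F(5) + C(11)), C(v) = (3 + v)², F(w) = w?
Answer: I*√3301023/201 ≈ 9.0392*I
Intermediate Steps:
m = -28
k(q, Y) = -28/201 + q/201 (k(q, Y) = (-28 + q)/(5 + (3 + 11)²) = (-28 + q)/(5 + 14²) = (-28 + q)/(5 + 196) = (-28 + q)/201 = (-28 + q)*(1/201) = -28/201 + q/201)
√(R(133, 53) + k(87, 32)) = √(-82 + (-28/201 + (1/201)*87)) = √(-82 + (-28/201 + 29/67)) = √(-82 + 59/201) = √(-16423/201) = I*√3301023/201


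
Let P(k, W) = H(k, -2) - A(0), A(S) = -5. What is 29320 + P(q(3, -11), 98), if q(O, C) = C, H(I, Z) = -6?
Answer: 29319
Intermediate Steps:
P(k, W) = -1 (P(k, W) = -6 - 1*(-5) = -6 + 5 = -1)
29320 + P(q(3, -11), 98) = 29320 - 1 = 29319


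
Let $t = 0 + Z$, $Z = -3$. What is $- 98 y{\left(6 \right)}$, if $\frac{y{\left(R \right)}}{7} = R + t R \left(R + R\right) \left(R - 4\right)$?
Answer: $292236$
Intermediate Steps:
$t = -3$ ($t = 0 - 3 = -3$)
$y{\left(R \right)} = 7 R - 42 R^{2} \left(-4 + R\right)$ ($y{\left(R \right)} = 7 \left(R + - 3 R \left(R + R\right) \left(R - 4\right)\right) = 7 \left(R + - 3 R 2 R \left(-4 + R\right)\right) = 7 \left(R - 6 R^{2} \left(-4 + R\right)\right) = 7 R - 42 R^{2} \left(-4 + R\right)$)
$- 98 y{\left(6 \right)} = - 98 \cdot 7 \cdot 6 \left(1 - 6 \cdot 6^{2} + 24 \cdot 6\right) = - 98 \cdot 7 \cdot 6 \left(1 - 216 + 144\right) = - 98 \cdot 7 \cdot 6 \left(-71\right) = \left(-98\right) \left(-2982\right) = 292236$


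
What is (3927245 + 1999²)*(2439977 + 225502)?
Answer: 21119245824834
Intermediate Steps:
(3927245 + 1999²)*(2439977 + 225502) = (3927245 + 3996001)*2665479 = 7923246*2665479 = 21119245824834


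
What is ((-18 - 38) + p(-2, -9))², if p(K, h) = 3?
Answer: 2809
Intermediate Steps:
((-18 - 38) + p(-2, -9))² = ((-18 - 38) + 3)² = (-56 + 3)² = (-53)² = 2809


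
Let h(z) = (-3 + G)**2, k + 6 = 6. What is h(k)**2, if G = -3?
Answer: 1296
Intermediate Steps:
k = 0 (k = -6 + 6 = 0)
h(z) = 36 (h(z) = (-3 - 3)**2 = (-6)**2 = 36)
h(k)**2 = 36**2 = 1296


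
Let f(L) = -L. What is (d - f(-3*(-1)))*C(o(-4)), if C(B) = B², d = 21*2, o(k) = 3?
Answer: 405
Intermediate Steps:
d = 42
(d - f(-3*(-1)))*C(o(-4)) = (42 - (-1)*(-3*(-1)))*3² = (42 - (-1)*3)*9 = (42 - 1*(-3))*9 = (42 + 3)*9 = 45*9 = 405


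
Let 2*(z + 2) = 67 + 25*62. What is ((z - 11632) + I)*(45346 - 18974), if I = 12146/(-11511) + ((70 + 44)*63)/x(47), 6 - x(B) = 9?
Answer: -4013338706506/11511 ≈ -3.4865e+8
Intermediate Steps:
z = 1613/2 (z = -2 + (67 + 25*62)/2 = -2 + (67 + 1550)/2 = -2 + (½)*1617 = -2 + 1617/2 = 1613/2 ≈ 806.50)
x(B) = -3 (x(B) = 6 - 1*9 = 6 - 9 = -3)
I = -27569480/11511 (I = 12146/(-11511) + ((70 + 44)*63)/(-3) = 12146*(-1/11511) + (114*63)*(-⅓) = -12146/11511 + 7182*(-⅓) = -12146/11511 - 2394 = -27569480/11511 ≈ -2395.1)
((z - 11632) + I)*(45346 - 18974) = ((1613/2 - 11632) - 27569480/11511)*(45346 - 18974) = (-21651/2 - 27569480/11511)*26372 = -304363621/23022*26372 = -4013338706506/11511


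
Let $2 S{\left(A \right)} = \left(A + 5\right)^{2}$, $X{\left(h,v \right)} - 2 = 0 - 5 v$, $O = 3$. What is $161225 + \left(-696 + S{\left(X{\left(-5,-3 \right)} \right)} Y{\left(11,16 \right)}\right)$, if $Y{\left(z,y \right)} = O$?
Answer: $161255$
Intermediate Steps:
$Y{\left(z,y \right)} = 3$
$X{\left(h,v \right)} = 2 - 5 v$ ($X{\left(h,v \right)} = 2 + \left(0 - 5 v\right) = 2 - 5 v$)
$S{\left(A \right)} = \frac{\left(5 + A\right)^{2}}{2}$ ($S{\left(A \right)} = \frac{\left(A + 5\right)^{2}}{2} = \frac{\left(5 + A\right)^{2}}{2}$)
$161225 + \left(-696 + S{\left(X{\left(-5,-3 \right)} \right)} Y{\left(11,16 \right)}\right) = 161225 - \left(696 - \frac{\left(5 + \left(2 - -15\right)\right)^{2}}{2} \cdot 3\right) = 161225 - \left(696 - \frac{\left(5 + \left(2 + 15\right)\right)^{2}}{2} \cdot 3\right) = 161225 - \left(696 - \frac{\left(5 + 17\right)^{2}}{2} \cdot 3\right) = 161225 - \left(696 - \frac{22^{2}}{2} \cdot 3\right) = 161225 - \left(696 - \frac{1}{2} \cdot 484 \cdot 3\right) = 161225 + \left(-696 + 242 \cdot 3\right) = 161225 + \left(-696 + 726\right) = 161225 + 30 = 161255$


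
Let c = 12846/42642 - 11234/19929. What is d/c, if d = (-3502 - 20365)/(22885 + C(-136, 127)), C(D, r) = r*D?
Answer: 375601351489/23182967893 ≈ 16.202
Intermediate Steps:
C(D, r) = D*r
c = -12390683/47211801 (c = 12846*(1/42642) - 11234*1/19929 = 2141/7107 - 11234/19929 = -12390683/47211801 ≈ -0.26245)
d = -23867/5613 (d = (-3502 - 20365)/(22885 - 136*127) = -23867/(22885 - 17272) = -23867/5613 ≈ -4.2521)
d/c = -23867/(5613*(-12390683/47211801)) = -23867/5613*(-47211801/12390683) = 375601351489/23182967893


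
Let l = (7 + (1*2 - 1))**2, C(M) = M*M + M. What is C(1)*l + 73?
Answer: 201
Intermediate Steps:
C(M) = M + M**2 (C(M) = M**2 + M = M + M**2)
l = 64 (l = (7 + (2 - 1))**2 = (7 + 1)**2 = 8**2 = 64)
C(1)*l + 73 = (1*(1 + 1))*64 + 73 = (1*2)*64 + 73 = 2*64 + 73 = 128 + 73 = 201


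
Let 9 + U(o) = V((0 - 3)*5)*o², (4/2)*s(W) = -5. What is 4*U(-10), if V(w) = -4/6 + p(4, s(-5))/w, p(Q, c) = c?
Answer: -236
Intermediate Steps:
s(W) = -5/2 (s(W) = (½)*(-5) = -5/2)
V(w) = -⅔ - 5/(2*w) (V(w) = -4/6 - 5/(2*w) = -4*⅙ - 5/(2*w) = -⅔ - 5/(2*w))
U(o) = -9 - o²/2 (U(o) = -9 + ((-15 - 4*(0 - 3)*5)/(6*(((0 - 3)*5))))*o² = -9 + ((-15 - (-12)*5)/(6*((-3*5))))*o² = -9 + ((⅙)*(-15 - 4*(-15))/(-15))*o² = -9 + ((⅙)*(-1/15)*(-15 + 60))*o² = -9 + ((⅙)*(-1/15)*45)*o² = -9 - o²/2)
4*U(-10) = 4*(-9 - ½*(-10)²) = 4*(-9 - ½*100) = 4*(-9 - 50) = 4*(-59) = -236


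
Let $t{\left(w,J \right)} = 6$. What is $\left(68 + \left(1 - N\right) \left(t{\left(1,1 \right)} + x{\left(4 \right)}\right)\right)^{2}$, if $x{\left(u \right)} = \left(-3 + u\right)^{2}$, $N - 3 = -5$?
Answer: $7921$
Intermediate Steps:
$N = -2$ ($N = 3 - 5 = -2$)
$\left(68 + \left(1 - N\right) \left(t{\left(1,1 \right)} + x{\left(4 \right)}\right)\right)^{2} = \left(68 + \left(1 - -2\right) \left(6 + \left(-3 + 4\right)^{2}\right)\right)^{2} = \left(68 + \left(1 + 2\right) \left(6 + 1^{2}\right)\right)^{2} = \left(68 + 3 \left(6 + 1\right)\right)^{2} = \left(68 + 3 \cdot 7\right)^{2} = \left(68 + 21\right)^{2} = 89^{2} = 7921$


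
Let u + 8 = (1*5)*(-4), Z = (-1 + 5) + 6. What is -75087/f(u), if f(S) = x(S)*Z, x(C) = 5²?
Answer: -75087/250 ≈ -300.35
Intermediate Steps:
x(C) = 25
Z = 10 (Z = 4 + 6 = 10)
u = -28 (u = -8 + (1*5)*(-4) = -8 + 5*(-4) = -8 - 20 = -28)
f(S) = 250 (f(S) = 25*10 = 250)
-75087/f(u) = -75087/250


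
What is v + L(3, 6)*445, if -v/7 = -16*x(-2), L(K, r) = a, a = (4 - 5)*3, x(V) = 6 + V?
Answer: -887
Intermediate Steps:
a = -3 (a = -1*3 = -3)
L(K, r) = -3
v = 448 (v = -(-112)*(6 - 2) = -(-112)*4 = -7*(-64) = 448)
v + L(3, 6)*445 = 448 - 3*445 = 448 - 1335 = -887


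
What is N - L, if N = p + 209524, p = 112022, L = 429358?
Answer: -107812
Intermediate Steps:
N = 321546 (N = 112022 + 209524 = 321546)
N - L = 321546 - 1*429358 = 321546 - 429358 = -107812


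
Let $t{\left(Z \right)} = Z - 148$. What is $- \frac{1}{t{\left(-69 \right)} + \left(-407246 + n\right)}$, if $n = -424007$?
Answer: $\frac{1}{831470} \approx 1.2027 \cdot 10^{-6}$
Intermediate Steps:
$t{\left(Z \right)} = -148 + Z$
$- \frac{1}{t{\left(-69 \right)} + \left(-407246 + n\right)} = - \frac{1}{\left(-148 - 69\right) - 831253} = - \frac{1}{-217 - 831253} = - \frac{1}{-831470} = \left(-1\right) \left(- \frac{1}{831470}\right) = \frac{1}{831470}$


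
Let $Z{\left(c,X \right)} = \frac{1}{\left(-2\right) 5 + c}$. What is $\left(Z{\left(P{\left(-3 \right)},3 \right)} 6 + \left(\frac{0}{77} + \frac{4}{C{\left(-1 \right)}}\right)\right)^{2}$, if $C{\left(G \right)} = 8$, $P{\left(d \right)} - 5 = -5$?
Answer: $\frac{1}{100} \approx 0.01$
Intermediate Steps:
$P{\left(d \right)} = 0$ ($P{\left(d \right)} = 5 - 5 = 0$)
$Z{\left(c,X \right)} = \frac{1}{-10 + c}$
$\left(Z{\left(P{\left(-3 \right)},3 \right)} 6 + \left(\frac{0}{77} + \frac{4}{C{\left(-1 \right)}}\right)\right)^{2} = \left(\frac{1}{-10 + 0} \cdot 6 + \left(\frac{0}{77} + \frac{4}{8}\right)\right)^{2} = \left(\frac{1}{-10} \cdot 6 + \left(0 \cdot \frac{1}{77} + 4 \cdot \frac{1}{8}\right)\right)^{2} = \left(\left(- \frac{1}{10}\right) 6 + \left(0 + \frac{1}{2}\right)\right)^{2} = \left(- \frac{3}{5} + \frac{1}{2}\right)^{2} = \left(- \frac{1}{10}\right)^{2} = \frac{1}{100}$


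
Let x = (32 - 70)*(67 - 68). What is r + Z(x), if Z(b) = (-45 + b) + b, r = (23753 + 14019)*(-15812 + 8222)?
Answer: -286689449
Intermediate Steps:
r = -286689480 (r = 37772*(-7590) = -286689480)
x = 38 (x = -38*(-1) = 38)
Z(b) = -45 + 2*b
r + Z(x) = -286689480 + (-45 + 2*38) = -286689480 + (-45 + 76) = -286689480 + 31 = -286689449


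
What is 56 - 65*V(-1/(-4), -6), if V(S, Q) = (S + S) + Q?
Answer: 827/2 ≈ 413.50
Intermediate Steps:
V(S, Q) = Q + 2*S (V(S, Q) = 2*S + Q = Q + 2*S)
56 - 65*V(-1/(-4), -6) = 56 - 65*(-6 + 2*(-1/(-4))) = 56 - 65*(-6 + 2*(-1*(-¼))) = 56 - 65*(-6 + 2*(¼)) = 56 - 65*(-6 + ½) = 56 - 65*(-11/2) = 56 + 715/2 = 827/2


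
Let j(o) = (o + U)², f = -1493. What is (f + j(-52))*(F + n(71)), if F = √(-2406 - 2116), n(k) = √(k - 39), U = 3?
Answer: 3632*√2 + 908*I*√4522 ≈ 5136.4 + 61059.0*I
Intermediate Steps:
n(k) = √(-39 + k)
j(o) = (3 + o)² (j(o) = (o + 3)² = (3 + o)²)
F = I*√4522 (F = √(-4522) = I*√4522 ≈ 67.246*I)
(f + j(-52))*(F + n(71)) = (-1493 + (3 - 52)²)*(I*√4522 + √(-39 + 71)) = (-1493 + (-49)²)*(I*√4522 + √32) = (-1493 + 2401)*(I*√4522 + 4*√2) = 908*(4*√2 + I*√4522) = 3632*√2 + 908*I*√4522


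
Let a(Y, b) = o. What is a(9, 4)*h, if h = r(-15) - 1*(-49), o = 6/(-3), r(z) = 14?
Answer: -126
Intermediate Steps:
o = -2 (o = 6*(-⅓) = -2)
a(Y, b) = -2
h = 63 (h = 14 - 1*(-49) = 14 + 49 = 63)
a(9, 4)*h = -2*63 = -126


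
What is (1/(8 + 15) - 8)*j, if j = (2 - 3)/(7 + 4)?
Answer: 183/253 ≈ 0.72332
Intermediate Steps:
j = -1/11 ≈ -0.090909
(1/(8 + 15) - 8)*j = (1/(8 + 15) - 8)*(-1/11) = (1/23 - 8)*(-1/11) = -183/23*(-1/11) = 183/253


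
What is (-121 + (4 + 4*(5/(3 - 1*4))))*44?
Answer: -6028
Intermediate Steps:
(-121 + (4 + 4*(5/(3 - 1*4))))*44 = (-121 + (4 + 4*(5/(3 - 4))))*44 = (-121 + (4 + 4*(5/(-1))))*44 = (-121 + (4 + 4*(5*(-1))))*44 = (-121 + (4 + 4*(-5)))*44 = (-121 + (4 - 20))*44 = (-121 - 16)*44 = -137*44 = -6028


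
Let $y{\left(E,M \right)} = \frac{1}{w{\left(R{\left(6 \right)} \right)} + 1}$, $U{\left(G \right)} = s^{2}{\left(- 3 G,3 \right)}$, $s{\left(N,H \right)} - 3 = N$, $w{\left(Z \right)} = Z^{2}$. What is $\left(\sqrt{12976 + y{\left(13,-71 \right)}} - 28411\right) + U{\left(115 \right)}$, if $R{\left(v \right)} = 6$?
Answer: $88553 + \frac{\sqrt{17764181}}{37} \approx 88667.0$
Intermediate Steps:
$s{\left(N,H \right)} = 3 + N$
$U{\left(G \right)} = \left(3 - 3 G\right)^{2}$
$y{\left(E,M \right)} = \frac{1}{37}$ ($y{\left(E,M \right)} = \frac{1}{6^{2} + 1} = \frac{1}{36 + 1} = \frac{1}{37}$)
$\left(\sqrt{12976 + y{\left(13,-71 \right)}} - 28411\right) + U{\left(115 \right)} = \left(\sqrt{12976 + \frac{1}{37}} - 28411\right) + 9 \left(-1 + 115\right)^{2} = \left(\sqrt{\frac{480113}{37}} - 28411\right) + 9 \cdot 114^{2} = \left(\frac{\sqrt{17764181}}{37} - 28411\right) + 9 \cdot 12996 = \left(-28411 + \frac{\sqrt{17764181}}{37}\right) + 116964 = 88553 + \frac{\sqrt{17764181}}{37}$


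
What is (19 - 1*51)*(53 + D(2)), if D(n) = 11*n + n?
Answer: -2464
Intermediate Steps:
D(n) = 12*n
(19 - 1*51)*(53 + D(2)) = (19 - 1*51)*(53 + 12*2) = (19 - 51)*(53 + 24) = -32*77 = -2464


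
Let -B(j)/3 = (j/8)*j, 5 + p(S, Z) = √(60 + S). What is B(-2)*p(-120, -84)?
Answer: 15/2 - 3*I*√15 ≈ 7.5 - 11.619*I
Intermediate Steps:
p(S, Z) = -5 + √(60 + S)
B(j) = -3*j²/8 (B(j) = -3*j/8*j = -3*j²/8)
B(-2)*p(-120, -84) = (-3/8*(-2)²)*(-5 + √(60 - 120)) = (-3/8*4)*(-5 + √(-60)) = -3*(-5 + 2*I*√15)/2 = 15/2 - 3*I*√15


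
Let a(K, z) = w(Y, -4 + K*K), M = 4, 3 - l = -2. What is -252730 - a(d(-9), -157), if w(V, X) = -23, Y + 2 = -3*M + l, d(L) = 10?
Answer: -252707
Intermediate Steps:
l = 5 (l = 3 - 1*(-2) = 3 + 2 = 5)
Y = -9 (Y = -2 + (-3*4 + 5) = -2 + (-12 + 5) = -2 - 7 = -9)
a(K, z) = -23
-252730 - a(d(-9), -157) = -252730 - 1*(-23) = -252730 + 23 = -252707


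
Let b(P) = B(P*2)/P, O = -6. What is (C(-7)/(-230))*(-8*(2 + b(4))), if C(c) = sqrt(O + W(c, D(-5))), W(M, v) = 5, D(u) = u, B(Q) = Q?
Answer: 16*I/115 ≈ 0.13913*I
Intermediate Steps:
b(P) = 2 (b(P) = (P*2)/P = (2*P)/P = 2)
C(c) = I (C(c) = sqrt(-6 + 5) = sqrt(-1) = I)
(C(-7)/(-230))*(-8*(2 + b(4))) = (I/(-230))*(-8*(2 + 2)) = (I*(-1/230))*(-8*4) = -I/230*(-32) = 16*I/115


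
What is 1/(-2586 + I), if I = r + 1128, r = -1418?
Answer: -1/2876 ≈ -0.00034771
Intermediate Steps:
I = -290 (I = -1418 + 1128 = -290)
1/(-2586 + I) = 1/(-2586 - 290) = 1/(-2876) = -1/2876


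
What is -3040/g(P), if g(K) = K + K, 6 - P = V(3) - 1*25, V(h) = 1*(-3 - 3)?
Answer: -1520/37 ≈ -41.081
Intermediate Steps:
V(h) = -6 (V(h) = 1*(-6) = -6)
P = 37 (P = 6 - (-6 - 1*25) = 6 - (-6 - 25) = 6 - 1*(-31) = 6 + 31 = 37)
g(K) = 2*K
-3040/g(P) = -3040/(2*37) = -3040/74 = -3040*1/74 = -1520/37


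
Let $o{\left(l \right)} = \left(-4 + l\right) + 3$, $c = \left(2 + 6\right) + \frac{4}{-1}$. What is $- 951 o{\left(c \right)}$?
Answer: $-2853$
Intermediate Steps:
$c = 4$ ($c = 8 + 4 \left(-1\right) = 8 - 4 = 4$)
$o{\left(l \right)} = -1 + l$
$- 951 o{\left(c \right)} = - 951 \left(-1 + 4\right) = \left(-951\right) 3 = -2853$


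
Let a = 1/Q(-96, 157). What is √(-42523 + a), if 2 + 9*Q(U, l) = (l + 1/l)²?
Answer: I*√15697161025731133719610/607573202 ≈ 206.21*I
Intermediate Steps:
Q(U, l) = -2/9 + (l + 1/l)²/9
a = 221841/607573202 (a = 1/((⅑)*(1 + 157⁴)/157²) = 1/((⅑)*(1/24649)*(1 + 607573201)) = 1/((⅑)*(1/24649)*607573202) = 1/(607573202/221841) = 221841/607573202 ≈ 0.00036513)
√(-42523 + a) = √(-42523 + 221841/607573202) = √(-25835835046805/607573202) = I*√15697161025731133719610/607573202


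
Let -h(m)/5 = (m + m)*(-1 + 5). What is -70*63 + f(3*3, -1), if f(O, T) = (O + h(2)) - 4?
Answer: -4485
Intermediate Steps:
h(m) = -40*m (h(m) = -5*(m + m)*(-1 + 5) = -5*2*m*4 = -40*m)
f(O, T) = -84 + O (f(O, T) = (O - 40*2) - 4 = (O - 80) - 4 = (-80 + O) - 4 = -84 + O)
-70*63 + f(3*3, -1) = -70*63 + (-84 + 3*3) = -4410 + (-84 + 9) = -4410 - 75 = -4485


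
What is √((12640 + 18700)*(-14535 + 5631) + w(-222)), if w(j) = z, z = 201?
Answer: I*√279051159 ≈ 16705.0*I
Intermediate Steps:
w(j) = 201
√((12640 + 18700)*(-14535 + 5631) + w(-222)) = √((12640 + 18700)*(-14535 + 5631) + 201) = √(31340*(-8904) + 201) = √(-279051360 + 201) = √(-279051159) = I*√279051159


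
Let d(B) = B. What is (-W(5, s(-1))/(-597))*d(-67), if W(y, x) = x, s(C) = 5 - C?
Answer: -134/199 ≈ -0.67337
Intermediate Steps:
(-W(5, s(-1))/(-597))*d(-67) = -(5 - 1*(-1))/(-597)*(-67) = -(5 + 1)*(-1)/597*(-67) = -6*(-1)/597*(-67) = -1*(-2/199)*(-67) = (2/199)*(-67) = -134/199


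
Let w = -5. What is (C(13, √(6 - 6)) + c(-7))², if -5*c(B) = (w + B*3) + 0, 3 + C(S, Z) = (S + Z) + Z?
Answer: 5776/25 ≈ 231.04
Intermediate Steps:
C(S, Z) = -3 + S + 2*Z (C(S, Z) = -3 + ((S + Z) + Z) = -3 + (S + 2*Z) = -3 + S + 2*Z)
c(B) = 1 - 3*B/5 (c(B) = -((-5 + B*3) + 0)/5 = -((-5 + 3*B) + 0)/5 = -(-5 + 3*B)/5 = 1 - 3*B/5)
(C(13, √(6 - 6)) + c(-7))² = ((-3 + 13 + 2*√(6 - 6)) + (1 - ⅗*(-7)))² = ((-3 + 13 + 2*√0) + (1 + 21/5))² = ((-3 + 13 + 2*0) + 26/5)² = ((-3 + 13 + 0) + 26/5)² = (10 + 26/5)² = (76/5)² = 5776/25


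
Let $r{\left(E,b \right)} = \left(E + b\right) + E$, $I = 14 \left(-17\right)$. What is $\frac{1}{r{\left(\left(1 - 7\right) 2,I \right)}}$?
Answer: $- \frac{1}{262} \approx -0.0038168$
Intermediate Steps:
$I = -238$
$r{\left(E,b \right)} = b + 2 E$
$\frac{1}{r{\left(\left(1 - 7\right) 2,I \right)}} = \frac{1}{-238 + 2 \left(1 - 7\right) 2} = \frac{1}{-238 + 2 \left(\left(-6\right) 2\right)} = \frac{1}{-238 + 2 \left(-12\right)} = \frac{1}{-238 - 24} = \frac{1}{-262} = - \frac{1}{262}$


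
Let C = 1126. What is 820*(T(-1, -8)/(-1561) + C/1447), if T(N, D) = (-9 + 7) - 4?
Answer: 1448421760/2258767 ≈ 641.24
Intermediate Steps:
T(N, D) = -6 (T(N, D) = -2 - 4 = -6)
820*(T(-1, -8)/(-1561) + C/1447) = 820*(-6/(-1561) + 1126/1447) = 820*(-6*(-1/1561) + 1126*(1/1447)) = 820*(6/1561 + 1126/1447) = 820*(1766368/2258767) = 1448421760/2258767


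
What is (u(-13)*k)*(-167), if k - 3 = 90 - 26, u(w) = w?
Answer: 145457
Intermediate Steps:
k = 67 (k = 3 + (90 - 26) = 3 + 64 = 67)
(u(-13)*k)*(-167) = -13*67*(-167) = -871*(-167) = 145457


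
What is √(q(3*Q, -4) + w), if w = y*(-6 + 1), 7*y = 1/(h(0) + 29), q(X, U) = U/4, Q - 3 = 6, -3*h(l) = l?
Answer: 4*I*√2639/203 ≈ 1.0122*I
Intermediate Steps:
h(l) = -l/3
Q = 9 (Q = 3 + 6 = 9)
q(X, U) = U/4 (q(X, U) = U*(¼) = U/4)
y = 1/203 (y = 1/(7*(-⅓*0 + 29)) = 1/(7*(0 + 29)) = (⅐)/29 = (⅐)*(1/29) = 1/203 ≈ 0.0049261)
w = -5/203 (w = (-6 + 1)/203 = (1/203)*(-5) = -5/203 ≈ -0.024631)
√(q(3*Q, -4) + w) = √((¼)*(-4) - 5/203) = √(-1 - 5/203) = √(-208/203) = 4*I*√2639/203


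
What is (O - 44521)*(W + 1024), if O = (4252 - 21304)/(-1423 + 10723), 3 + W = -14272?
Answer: 457228352196/775 ≈ 5.8997e+8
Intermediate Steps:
W = -14275 (W = -3 - 14272 = -14275)
O = -1421/775 (O = -17052/9300 = -17052*1/9300 = -1421/775 ≈ -1.8335)
(O - 44521)*(W + 1024) = (-1421/775 - 44521)*(-14275 + 1024) = -34505196/775*(-13251) = 457228352196/775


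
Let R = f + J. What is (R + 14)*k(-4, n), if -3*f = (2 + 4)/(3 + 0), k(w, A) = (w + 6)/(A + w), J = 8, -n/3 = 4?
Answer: -8/3 ≈ -2.6667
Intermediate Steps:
n = -12 (n = -3*4 = -12)
k(w, A) = (6 + w)/(A + w)
f = -⅔ (f = -(2 + 4)/(3*(3 + 0)) = -2/3 = -⅓*2 = -⅔ ≈ -0.66667)
R = 22/3 (R = -⅔ + 8 = 22/3 ≈ 7.3333)
(R + 14)*k(-4, n) = (22/3 + 14)*((6 - 4)/(-12 - 4)) = 64*(2/(-16))/3 = 64*(-1/16*2)/3 = (64/3)*(-⅛) = -8/3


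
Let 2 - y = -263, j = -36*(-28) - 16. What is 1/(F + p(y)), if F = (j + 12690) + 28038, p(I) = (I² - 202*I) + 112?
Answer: 1/58527 ≈ 1.7086e-5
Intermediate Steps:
j = 992 (j = 1008 - 16 = 992)
y = 265 (y = 2 - 1*(-263) = 2 + 263 = 265)
p(I) = 112 + I² - 202*I
F = 41720 (F = (992 + 12690) + 28038 = 13682 + 28038 = 41720)
1/(F + p(y)) = 1/(41720 + (112 + 265² - 202*265)) = 1/(41720 + (112 + 70225 - 53530)) = 1/(41720 + 16807) = 1/58527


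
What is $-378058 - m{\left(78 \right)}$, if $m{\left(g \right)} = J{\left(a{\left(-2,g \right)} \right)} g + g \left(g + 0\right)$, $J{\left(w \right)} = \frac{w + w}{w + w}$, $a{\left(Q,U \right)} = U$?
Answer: $-384220$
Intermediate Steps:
$J{\left(w \right)} = 1$ ($J{\left(w \right)} = \frac{2 w}{2 w} = 2 w \frac{1}{2 w} = 1$)
$m{\left(g \right)} = g + g^{2}$ ($m{\left(g \right)} = 1 g + g \left(g + 0\right) = g + g g = g + g^{2}$)
$-378058 - m{\left(78 \right)} = -378058 - 78 \left(1 + 78\right) = -378058 - 78 \cdot 79 = -378058 - 6162 = -384220$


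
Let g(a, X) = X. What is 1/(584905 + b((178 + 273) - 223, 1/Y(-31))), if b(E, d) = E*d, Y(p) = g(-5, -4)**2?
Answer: 4/2339677 ≈ 1.7096e-6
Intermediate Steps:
Y(p) = 16 (Y(p) = (-4)**2 = 16)
1/(584905 + b((178 + 273) - 223, 1/Y(-31))) = 1/(584905 + ((178 + 273) - 223)/16) = 1/(584905 + (451 - 223)*(1/16)) = 1/(584905 + 228*(1/16)) = 1/(584905 + 57/4) = 1/(2339677/4) = 4/2339677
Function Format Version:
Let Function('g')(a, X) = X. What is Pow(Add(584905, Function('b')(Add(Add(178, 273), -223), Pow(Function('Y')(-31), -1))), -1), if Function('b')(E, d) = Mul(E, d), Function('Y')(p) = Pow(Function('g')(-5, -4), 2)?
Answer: Rational(4, 2339677) ≈ 1.7096e-6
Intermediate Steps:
Function('Y')(p) = 16 (Function('Y')(p) = Pow(-4, 2) = 16)
Pow(Add(584905, Function('b')(Add(Add(178, 273), -223), Pow(Function('Y')(-31), -1))), -1) = Pow(Add(584905, Mul(Add(Add(178, 273), -223), Pow(16, -1))), -1) = Pow(Add(584905, Mul(Add(451, -223), Rational(1, 16))), -1) = Pow(Add(584905, Mul(228, Rational(1, 16))), -1) = Pow(Add(584905, Rational(57, 4)), -1) = Pow(Rational(2339677, 4), -1) = Rational(4, 2339677)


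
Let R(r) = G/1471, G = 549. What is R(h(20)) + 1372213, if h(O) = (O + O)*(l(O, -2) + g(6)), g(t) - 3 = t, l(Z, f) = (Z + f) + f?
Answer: 2018525872/1471 ≈ 1.3722e+6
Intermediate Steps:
l(Z, f) = Z + 2*f
g(t) = 3 + t
h(O) = 2*O*(5 + O) (h(O) = (O + O)*((O + 2*(-2)) + (3 + 6)) = (2*O)*((O - 4) + 9) = (2*O)*((-4 + O) + 9) = (2*O)*(5 + O) = 2*O*(5 + O))
R(r) = 549/1471
R(h(20)) + 1372213 = 549/1471 + 1372213 = 2018525872/1471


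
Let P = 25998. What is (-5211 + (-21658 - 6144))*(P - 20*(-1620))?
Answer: -1927893174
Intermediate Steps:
(-5211 + (-21658 - 6144))*(P - 20*(-1620)) = (-5211 + (-21658 - 6144))*(25998 - 20*(-1620)) = (-5211 - 27802)*(25998 + 32400) = -33013*58398 = -1927893174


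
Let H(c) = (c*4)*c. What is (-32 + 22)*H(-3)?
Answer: -360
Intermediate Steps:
H(c) = 4*c**2 (H(c) = (4*c)*c = 4*c**2)
(-32 + 22)*H(-3) = (-32 + 22)*(4*(-3)**2) = -40*9 = -10*36 = -360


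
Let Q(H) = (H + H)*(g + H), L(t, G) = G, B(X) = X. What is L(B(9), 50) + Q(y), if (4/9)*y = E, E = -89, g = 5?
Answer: 625981/8 ≈ 78248.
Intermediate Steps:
y = -801/4 (y = (9/4)*(-89) = -801/4 ≈ -200.25)
Q(H) = 2*H*(5 + H) (Q(H) = (H + H)*(5 + H) = (2*H)*(5 + H) = 2*H*(5 + H))
L(B(9), 50) + Q(y) = 50 + 2*(-801/4)*(5 - 801/4) = 50 + 2*(-801/4)*(-781/4) = 50 + 625581/8 = 625981/8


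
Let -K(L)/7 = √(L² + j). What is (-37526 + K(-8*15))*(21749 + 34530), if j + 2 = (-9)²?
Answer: -2111925754 - 393953*√14479 ≈ -2.1593e+9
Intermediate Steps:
j = 79 (j = -2 + (-9)² = -2 + 81 = 79)
K(L) = -7*√(79 + L²) (K(L) = -7*√(L² + 79) = -7*√(79 + L²))
(-37526 + K(-8*15))*(21749 + 34530) = (-37526 - 7*√(79 + (-8*15)²))*(21749 + 34530) = (-37526 - 7*√(79 + (-120)²))*56279 = (-37526 - 7*√(79 + 14400))*56279 = (-37526 - 7*√14479)*56279 = -2111925754 - 393953*√14479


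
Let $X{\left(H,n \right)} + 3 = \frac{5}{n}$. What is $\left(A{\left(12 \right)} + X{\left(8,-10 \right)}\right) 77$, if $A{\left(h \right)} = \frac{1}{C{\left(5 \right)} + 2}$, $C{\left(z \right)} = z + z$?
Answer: $- \frac{3157}{12} \approx -263.08$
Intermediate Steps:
$X{\left(H,n \right)} = -3 + \frac{5}{n}$
$C{\left(z \right)} = 2 z$
$A{\left(h \right)} = \frac{1}{12}$ ($A{\left(h \right)} = \frac{1}{2 \cdot 5 + 2} = \frac{1}{10 + 2} = \frac{1}{12}$)
$\left(A{\left(12 \right)} + X{\left(8,-10 \right)}\right) 77 = \left(\frac{1}{12} - \left(3 - \frac{5}{-10}\right)\right) 77 = \left(\frac{1}{12} + \left(-3 + 5 \left(- \frac{1}{10}\right)\right)\right) 77 = \left(\frac{1}{12} - \frac{7}{2}\right) 77 = \left(- \frac{41}{12}\right) 77 = - \frac{3157}{12}$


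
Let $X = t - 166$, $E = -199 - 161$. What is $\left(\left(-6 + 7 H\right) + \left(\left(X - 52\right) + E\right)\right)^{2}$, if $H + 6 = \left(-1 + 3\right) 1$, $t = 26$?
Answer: $343396$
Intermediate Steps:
$H = -4$ ($H = -6 + \left(-1 + 3\right) 1 = -6 + 2 \cdot 1 = -6 + 2 = -4$)
$E = -360$ ($E = -199 - 161 = -360$)
$X = -140$ ($X = 26 - 166 = -140$)
$\left(\left(-6 + 7 H\right) + \left(\left(X - 52\right) + E\right)\right)^{2} = \left(\left(-6 + 7 \left(-4\right)\right) - 552\right)^{2} = \left(\left(-6 - 28\right) - 552\right)^{2} = \left(-34 - 552\right)^{2} = \left(-586\right)^{2} = 343396$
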